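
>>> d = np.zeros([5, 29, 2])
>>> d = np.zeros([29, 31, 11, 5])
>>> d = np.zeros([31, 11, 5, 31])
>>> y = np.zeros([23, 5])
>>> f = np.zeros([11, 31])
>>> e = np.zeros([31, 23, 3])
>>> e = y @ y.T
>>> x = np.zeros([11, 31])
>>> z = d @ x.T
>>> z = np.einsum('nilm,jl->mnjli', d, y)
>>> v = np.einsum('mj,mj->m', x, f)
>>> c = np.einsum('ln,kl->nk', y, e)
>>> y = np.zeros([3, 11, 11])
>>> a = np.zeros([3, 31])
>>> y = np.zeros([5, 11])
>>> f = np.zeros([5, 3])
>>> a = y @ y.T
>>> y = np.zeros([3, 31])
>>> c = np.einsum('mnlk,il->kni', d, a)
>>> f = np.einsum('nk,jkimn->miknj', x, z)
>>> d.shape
(31, 11, 5, 31)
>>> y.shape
(3, 31)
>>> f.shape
(5, 23, 31, 11, 31)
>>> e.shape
(23, 23)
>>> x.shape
(11, 31)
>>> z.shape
(31, 31, 23, 5, 11)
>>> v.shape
(11,)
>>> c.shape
(31, 11, 5)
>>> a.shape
(5, 5)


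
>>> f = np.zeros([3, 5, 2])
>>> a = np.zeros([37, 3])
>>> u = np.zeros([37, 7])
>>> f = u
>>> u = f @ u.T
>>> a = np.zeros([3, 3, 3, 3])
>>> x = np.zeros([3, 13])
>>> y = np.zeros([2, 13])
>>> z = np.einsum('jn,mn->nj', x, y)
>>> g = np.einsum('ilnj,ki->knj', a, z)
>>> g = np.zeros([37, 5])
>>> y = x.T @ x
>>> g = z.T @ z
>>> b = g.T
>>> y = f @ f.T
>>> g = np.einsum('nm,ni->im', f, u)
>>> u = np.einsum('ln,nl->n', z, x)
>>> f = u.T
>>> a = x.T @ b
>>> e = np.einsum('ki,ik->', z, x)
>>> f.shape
(3,)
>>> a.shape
(13, 3)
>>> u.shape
(3,)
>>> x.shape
(3, 13)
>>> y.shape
(37, 37)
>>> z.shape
(13, 3)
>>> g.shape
(37, 7)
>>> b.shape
(3, 3)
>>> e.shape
()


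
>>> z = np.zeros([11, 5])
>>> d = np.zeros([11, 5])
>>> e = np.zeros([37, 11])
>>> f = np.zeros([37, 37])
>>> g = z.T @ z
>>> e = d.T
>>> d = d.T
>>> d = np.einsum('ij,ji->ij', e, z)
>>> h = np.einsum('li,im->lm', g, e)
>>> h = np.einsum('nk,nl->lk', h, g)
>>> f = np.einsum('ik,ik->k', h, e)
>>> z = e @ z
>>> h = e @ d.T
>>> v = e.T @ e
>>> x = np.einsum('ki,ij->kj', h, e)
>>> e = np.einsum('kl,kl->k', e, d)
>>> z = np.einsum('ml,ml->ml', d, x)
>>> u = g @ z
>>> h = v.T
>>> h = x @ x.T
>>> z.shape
(5, 11)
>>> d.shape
(5, 11)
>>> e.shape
(5,)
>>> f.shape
(11,)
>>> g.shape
(5, 5)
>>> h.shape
(5, 5)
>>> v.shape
(11, 11)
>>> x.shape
(5, 11)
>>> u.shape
(5, 11)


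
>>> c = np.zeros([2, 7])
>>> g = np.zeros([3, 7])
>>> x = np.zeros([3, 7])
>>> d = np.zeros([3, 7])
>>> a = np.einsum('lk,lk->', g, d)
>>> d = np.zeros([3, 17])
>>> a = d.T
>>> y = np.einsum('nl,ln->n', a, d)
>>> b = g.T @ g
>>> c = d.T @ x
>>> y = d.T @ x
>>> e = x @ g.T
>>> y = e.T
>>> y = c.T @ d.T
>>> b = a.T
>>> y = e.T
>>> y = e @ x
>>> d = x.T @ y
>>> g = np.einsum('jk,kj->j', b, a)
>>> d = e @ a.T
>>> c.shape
(17, 7)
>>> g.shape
(3,)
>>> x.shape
(3, 7)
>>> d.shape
(3, 17)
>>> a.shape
(17, 3)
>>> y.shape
(3, 7)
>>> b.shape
(3, 17)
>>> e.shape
(3, 3)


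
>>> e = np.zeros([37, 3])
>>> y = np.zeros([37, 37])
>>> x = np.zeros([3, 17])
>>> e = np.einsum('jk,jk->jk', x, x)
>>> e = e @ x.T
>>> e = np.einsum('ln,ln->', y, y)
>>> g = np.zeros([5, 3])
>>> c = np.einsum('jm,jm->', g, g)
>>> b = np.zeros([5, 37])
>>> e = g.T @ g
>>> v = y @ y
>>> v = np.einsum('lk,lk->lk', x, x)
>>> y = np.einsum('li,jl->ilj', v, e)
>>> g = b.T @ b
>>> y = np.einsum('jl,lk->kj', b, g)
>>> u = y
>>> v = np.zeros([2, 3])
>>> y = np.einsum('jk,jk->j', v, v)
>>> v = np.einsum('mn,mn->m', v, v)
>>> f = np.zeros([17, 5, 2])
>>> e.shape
(3, 3)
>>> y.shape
(2,)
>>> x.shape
(3, 17)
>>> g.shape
(37, 37)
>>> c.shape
()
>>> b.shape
(5, 37)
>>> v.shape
(2,)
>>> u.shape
(37, 5)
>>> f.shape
(17, 5, 2)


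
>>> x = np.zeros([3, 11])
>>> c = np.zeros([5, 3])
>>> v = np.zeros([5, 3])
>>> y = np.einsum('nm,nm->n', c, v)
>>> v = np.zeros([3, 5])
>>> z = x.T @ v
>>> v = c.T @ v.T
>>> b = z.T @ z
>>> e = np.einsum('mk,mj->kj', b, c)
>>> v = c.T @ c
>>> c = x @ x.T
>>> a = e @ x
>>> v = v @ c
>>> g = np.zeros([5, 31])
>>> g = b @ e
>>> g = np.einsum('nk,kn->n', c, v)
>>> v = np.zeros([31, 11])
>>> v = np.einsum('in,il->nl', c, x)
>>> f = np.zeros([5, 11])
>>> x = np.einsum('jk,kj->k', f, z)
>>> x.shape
(11,)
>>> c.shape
(3, 3)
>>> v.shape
(3, 11)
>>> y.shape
(5,)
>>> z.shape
(11, 5)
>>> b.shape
(5, 5)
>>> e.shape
(5, 3)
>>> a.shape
(5, 11)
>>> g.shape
(3,)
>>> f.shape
(5, 11)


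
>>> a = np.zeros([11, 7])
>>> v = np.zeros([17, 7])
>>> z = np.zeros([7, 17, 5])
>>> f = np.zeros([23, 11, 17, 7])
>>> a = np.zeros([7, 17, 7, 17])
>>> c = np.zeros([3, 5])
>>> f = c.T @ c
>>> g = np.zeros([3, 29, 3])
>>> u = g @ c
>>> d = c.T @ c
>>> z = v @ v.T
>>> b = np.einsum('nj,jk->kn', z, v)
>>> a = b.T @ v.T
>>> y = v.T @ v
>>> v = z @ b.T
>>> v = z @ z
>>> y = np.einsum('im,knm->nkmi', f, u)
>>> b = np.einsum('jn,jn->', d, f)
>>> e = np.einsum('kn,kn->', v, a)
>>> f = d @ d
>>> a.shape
(17, 17)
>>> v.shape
(17, 17)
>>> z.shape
(17, 17)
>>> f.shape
(5, 5)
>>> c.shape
(3, 5)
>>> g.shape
(3, 29, 3)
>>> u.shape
(3, 29, 5)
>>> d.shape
(5, 5)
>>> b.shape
()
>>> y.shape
(29, 3, 5, 5)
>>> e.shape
()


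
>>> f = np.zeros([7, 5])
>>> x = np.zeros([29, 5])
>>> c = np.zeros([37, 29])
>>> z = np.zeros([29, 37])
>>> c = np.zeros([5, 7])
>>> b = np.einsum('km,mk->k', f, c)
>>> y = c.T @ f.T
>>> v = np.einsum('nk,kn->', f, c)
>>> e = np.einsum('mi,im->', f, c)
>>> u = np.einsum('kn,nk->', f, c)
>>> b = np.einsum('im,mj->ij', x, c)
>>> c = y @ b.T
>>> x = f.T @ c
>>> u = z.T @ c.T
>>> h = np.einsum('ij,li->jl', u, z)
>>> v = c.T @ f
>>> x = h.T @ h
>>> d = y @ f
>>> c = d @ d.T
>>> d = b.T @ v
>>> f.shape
(7, 5)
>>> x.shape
(29, 29)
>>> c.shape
(7, 7)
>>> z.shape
(29, 37)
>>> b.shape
(29, 7)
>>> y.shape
(7, 7)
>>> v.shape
(29, 5)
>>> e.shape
()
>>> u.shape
(37, 7)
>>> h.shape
(7, 29)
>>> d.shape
(7, 5)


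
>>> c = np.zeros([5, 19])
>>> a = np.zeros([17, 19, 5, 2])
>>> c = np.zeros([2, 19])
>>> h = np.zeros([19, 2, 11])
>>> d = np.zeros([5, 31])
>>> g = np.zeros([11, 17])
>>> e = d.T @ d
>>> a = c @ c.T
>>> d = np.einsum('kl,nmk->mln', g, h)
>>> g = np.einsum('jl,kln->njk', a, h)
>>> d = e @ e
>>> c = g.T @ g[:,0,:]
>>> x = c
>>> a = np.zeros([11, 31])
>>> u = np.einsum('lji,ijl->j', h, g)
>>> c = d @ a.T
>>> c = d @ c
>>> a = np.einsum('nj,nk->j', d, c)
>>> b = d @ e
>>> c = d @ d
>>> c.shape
(31, 31)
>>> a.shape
(31,)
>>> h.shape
(19, 2, 11)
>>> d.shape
(31, 31)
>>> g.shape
(11, 2, 19)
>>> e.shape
(31, 31)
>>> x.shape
(19, 2, 19)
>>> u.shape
(2,)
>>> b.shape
(31, 31)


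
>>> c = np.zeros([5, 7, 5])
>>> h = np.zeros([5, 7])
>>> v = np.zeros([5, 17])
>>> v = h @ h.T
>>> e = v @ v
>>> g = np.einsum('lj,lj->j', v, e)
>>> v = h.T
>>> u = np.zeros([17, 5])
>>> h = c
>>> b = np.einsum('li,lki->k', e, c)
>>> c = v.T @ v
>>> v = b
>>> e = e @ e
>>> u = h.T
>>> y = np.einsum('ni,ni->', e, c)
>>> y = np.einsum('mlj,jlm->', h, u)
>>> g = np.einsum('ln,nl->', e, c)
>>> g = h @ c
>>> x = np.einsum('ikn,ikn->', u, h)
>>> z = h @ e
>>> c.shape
(5, 5)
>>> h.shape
(5, 7, 5)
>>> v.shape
(7,)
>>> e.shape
(5, 5)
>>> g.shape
(5, 7, 5)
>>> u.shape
(5, 7, 5)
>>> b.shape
(7,)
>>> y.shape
()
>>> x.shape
()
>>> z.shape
(5, 7, 5)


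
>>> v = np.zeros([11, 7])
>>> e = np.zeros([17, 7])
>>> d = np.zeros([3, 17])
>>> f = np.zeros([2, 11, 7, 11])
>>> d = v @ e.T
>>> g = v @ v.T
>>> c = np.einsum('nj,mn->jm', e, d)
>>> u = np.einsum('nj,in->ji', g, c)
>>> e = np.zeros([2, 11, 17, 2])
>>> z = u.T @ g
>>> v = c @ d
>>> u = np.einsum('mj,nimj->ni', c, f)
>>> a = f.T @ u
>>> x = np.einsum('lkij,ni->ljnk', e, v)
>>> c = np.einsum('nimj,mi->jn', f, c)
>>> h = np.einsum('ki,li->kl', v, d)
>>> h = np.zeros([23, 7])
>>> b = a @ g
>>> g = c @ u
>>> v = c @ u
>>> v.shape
(11, 11)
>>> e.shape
(2, 11, 17, 2)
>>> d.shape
(11, 17)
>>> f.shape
(2, 11, 7, 11)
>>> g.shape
(11, 11)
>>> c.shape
(11, 2)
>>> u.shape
(2, 11)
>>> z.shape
(7, 11)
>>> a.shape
(11, 7, 11, 11)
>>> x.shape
(2, 2, 7, 11)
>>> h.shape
(23, 7)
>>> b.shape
(11, 7, 11, 11)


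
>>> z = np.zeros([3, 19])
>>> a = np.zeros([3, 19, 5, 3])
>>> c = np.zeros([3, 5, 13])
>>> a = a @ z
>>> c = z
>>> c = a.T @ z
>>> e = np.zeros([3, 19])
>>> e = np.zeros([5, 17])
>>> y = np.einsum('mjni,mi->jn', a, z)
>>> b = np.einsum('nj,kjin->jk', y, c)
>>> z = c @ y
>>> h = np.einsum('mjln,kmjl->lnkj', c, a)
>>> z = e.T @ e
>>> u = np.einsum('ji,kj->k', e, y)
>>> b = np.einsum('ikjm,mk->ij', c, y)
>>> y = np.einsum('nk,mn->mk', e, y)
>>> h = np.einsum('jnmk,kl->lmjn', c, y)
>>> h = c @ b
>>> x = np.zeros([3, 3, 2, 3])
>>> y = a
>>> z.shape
(17, 17)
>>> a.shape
(3, 19, 5, 19)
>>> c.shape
(19, 5, 19, 19)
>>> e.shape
(5, 17)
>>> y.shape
(3, 19, 5, 19)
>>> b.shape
(19, 19)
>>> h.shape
(19, 5, 19, 19)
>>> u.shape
(19,)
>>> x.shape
(3, 3, 2, 3)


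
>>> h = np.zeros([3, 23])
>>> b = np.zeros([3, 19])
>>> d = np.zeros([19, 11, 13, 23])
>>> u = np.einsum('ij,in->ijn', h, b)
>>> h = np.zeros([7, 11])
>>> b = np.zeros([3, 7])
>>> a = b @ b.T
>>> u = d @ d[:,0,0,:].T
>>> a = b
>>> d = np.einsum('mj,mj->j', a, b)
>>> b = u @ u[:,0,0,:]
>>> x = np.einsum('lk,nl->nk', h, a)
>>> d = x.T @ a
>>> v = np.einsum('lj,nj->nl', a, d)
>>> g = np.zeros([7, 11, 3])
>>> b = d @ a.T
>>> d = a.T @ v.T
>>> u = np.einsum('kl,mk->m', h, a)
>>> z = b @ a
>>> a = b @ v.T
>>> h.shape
(7, 11)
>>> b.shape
(11, 3)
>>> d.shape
(7, 11)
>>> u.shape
(3,)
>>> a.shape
(11, 11)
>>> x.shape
(3, 11)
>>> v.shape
(11, 3)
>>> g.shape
(7, 11, 3)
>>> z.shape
(11, 7)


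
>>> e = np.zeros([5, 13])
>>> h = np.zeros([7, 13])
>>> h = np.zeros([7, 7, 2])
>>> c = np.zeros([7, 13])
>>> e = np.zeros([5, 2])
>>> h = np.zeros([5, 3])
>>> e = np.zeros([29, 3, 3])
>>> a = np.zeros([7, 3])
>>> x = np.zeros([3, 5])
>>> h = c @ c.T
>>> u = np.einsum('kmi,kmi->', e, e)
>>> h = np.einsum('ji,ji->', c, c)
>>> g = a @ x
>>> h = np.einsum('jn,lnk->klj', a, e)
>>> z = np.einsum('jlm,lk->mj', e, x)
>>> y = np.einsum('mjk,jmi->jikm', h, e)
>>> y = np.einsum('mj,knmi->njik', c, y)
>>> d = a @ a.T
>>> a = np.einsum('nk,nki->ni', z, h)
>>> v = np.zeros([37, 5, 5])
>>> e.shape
(29, 3, 3)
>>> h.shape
(3, 29, 7)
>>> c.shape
(7, 13)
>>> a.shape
(3, 7)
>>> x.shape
(3, 5)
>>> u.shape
()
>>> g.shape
(7, 5)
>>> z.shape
(3, 29)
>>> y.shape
(3, 13, 3, 29)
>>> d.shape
(7, 7)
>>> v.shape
(37, 5, 5)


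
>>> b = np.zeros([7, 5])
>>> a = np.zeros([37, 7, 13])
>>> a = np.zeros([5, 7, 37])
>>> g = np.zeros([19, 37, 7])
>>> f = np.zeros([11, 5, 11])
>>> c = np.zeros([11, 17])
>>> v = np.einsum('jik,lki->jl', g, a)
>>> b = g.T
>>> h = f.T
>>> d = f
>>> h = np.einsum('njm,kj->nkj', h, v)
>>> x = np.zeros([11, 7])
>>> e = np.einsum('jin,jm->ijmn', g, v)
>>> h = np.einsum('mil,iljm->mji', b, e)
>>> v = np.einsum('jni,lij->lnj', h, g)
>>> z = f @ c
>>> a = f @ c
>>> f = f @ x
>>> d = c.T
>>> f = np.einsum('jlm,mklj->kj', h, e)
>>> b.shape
(7, 37, 19)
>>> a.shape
(11, 5, 17)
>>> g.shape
(19, 37, 7)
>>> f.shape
(19, 7)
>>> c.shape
(11, 17)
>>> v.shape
(19, 5, 7)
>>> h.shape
(7, 5, 37)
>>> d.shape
(17, 11)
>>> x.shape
(11, 7)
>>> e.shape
(37, 19, 5, 7)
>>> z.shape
(11, 5, 17)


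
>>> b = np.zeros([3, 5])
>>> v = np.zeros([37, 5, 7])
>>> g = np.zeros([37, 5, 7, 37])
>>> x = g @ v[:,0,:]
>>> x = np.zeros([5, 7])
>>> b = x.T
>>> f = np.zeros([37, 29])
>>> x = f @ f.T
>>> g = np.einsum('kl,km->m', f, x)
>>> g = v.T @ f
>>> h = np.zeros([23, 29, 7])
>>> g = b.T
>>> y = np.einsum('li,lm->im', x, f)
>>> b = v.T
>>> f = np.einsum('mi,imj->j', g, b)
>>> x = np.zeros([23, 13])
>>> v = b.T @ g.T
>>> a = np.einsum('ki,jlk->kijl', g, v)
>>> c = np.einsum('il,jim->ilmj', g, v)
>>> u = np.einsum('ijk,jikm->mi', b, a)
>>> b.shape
(7, 5, 37)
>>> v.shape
(37, 5, 5)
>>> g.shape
(5, 7)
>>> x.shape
(23, 13)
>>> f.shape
(37,)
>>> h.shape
(23, 29, 7)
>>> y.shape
(37, 29)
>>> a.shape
(5, 7, 37, 5)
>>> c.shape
(5, 7, 5, 37)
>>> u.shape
(5, 7)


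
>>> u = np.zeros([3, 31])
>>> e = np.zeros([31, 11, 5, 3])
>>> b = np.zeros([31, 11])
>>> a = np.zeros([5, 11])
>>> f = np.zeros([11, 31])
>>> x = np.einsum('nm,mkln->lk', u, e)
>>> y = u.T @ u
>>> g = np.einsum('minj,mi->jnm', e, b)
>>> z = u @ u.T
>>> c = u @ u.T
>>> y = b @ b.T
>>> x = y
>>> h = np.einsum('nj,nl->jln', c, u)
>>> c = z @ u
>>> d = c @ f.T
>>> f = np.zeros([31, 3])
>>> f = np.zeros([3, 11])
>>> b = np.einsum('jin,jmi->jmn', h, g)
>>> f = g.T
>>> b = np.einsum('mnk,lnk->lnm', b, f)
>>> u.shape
(3, 31)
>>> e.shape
(31, 11, 5, 3)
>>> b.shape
(31, 5, 3)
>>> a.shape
(5, 11)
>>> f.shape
(31, 5, 3)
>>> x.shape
(31, 31)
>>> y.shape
(31, 31)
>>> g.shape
(3, 5, 31)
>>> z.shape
(3, 3)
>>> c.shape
(3, 31)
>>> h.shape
(3, 31, 3)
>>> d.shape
(3, 11)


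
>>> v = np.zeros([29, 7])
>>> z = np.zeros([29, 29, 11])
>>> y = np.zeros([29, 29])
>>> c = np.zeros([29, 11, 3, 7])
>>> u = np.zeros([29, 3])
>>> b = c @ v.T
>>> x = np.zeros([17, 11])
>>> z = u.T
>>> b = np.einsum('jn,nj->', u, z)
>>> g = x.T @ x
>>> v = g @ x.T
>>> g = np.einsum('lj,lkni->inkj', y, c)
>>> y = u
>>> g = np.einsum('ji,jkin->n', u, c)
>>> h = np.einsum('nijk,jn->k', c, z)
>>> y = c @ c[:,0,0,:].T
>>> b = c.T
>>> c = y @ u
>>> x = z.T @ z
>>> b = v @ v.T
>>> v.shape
(11, 17)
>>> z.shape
(3, 29)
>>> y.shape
(29, 11, 3, 29)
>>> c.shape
(29, 11, 3, 3)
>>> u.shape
(29, 3)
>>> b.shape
(11, 11)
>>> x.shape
(29, 29)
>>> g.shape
(7,)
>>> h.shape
(7,)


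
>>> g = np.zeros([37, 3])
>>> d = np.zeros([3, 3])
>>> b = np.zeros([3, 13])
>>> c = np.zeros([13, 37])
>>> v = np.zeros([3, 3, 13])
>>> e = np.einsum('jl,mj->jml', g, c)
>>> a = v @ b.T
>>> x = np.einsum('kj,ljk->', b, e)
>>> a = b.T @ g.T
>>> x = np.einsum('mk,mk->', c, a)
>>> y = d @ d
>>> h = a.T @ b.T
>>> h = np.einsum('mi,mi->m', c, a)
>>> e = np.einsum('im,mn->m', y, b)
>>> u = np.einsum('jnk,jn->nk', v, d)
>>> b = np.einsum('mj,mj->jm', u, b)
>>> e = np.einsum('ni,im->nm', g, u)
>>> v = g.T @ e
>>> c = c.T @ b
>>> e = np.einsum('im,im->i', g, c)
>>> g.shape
(37, 3)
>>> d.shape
(3, 3)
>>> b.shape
(13, 3)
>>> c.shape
(37, 3)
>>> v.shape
(3, 13)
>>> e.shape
(37,)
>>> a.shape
(13, 37)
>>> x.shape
()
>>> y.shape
(3, 3)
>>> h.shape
(13,)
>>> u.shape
(3, 13)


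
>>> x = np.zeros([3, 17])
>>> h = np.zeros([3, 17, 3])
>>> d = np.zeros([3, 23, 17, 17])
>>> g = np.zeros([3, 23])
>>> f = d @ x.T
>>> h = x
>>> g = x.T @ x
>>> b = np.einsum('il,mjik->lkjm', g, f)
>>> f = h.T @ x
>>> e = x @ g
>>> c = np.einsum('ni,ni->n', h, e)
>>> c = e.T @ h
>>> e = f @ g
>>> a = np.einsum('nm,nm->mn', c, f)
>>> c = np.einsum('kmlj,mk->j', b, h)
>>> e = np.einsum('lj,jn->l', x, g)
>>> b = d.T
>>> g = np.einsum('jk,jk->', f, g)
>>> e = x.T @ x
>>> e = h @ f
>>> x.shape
(3, 17)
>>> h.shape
(3, 17)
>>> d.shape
(3, 23, 17, 17)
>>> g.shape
()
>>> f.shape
(17, 17)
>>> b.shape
(17, 17, 23, 3)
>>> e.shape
(3, 17)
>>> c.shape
(3,)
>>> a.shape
(17, 17)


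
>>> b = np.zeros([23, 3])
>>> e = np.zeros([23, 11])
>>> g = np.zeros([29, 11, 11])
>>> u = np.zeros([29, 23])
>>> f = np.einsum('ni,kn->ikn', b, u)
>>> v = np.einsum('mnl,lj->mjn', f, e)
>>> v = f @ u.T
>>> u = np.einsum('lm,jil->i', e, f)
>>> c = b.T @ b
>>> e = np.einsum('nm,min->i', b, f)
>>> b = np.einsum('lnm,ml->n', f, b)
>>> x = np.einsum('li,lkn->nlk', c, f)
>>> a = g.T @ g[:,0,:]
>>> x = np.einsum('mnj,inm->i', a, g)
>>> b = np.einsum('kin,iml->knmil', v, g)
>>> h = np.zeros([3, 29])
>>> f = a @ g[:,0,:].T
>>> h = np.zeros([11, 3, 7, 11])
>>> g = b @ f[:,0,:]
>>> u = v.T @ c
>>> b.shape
(3, 29, 11, 29, 11)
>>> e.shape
(29,)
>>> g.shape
(3, 29, 11, 29, 29)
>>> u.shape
(29, 29, 3)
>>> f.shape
(11, 11, 29)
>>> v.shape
(3, 29, 29)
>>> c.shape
(3, 3)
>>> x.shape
(29,)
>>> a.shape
(11, 11, 11)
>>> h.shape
(11, 3, 7, 11)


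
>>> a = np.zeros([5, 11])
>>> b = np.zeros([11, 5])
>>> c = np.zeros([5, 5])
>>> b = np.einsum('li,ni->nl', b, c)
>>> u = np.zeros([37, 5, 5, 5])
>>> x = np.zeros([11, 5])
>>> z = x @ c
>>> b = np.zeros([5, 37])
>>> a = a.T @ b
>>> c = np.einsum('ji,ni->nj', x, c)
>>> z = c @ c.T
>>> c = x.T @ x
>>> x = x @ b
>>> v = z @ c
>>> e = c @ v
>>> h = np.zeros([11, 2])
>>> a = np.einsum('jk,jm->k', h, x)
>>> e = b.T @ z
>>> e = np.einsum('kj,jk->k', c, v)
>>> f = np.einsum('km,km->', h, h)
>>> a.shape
(2,)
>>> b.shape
(5, 37)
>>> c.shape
(5, 5)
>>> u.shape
(37, 5, 5, 5)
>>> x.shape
(11, 37)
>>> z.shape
(5, 5)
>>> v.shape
(5, 5)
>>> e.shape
(5,)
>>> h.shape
(11, 2)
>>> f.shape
()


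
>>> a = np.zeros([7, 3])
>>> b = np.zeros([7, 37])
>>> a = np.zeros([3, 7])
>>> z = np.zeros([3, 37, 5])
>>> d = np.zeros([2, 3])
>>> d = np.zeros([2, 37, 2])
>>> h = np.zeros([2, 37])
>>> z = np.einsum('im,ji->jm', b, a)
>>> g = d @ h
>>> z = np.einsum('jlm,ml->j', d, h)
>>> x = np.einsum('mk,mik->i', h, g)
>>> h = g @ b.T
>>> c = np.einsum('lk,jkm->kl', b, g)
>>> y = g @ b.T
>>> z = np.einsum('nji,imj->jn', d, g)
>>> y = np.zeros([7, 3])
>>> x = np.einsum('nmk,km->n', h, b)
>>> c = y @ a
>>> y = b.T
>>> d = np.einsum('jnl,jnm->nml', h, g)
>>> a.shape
(3, 7)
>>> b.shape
(7, 37)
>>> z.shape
(37, 2)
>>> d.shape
(37, 37, 7)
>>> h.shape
(2, 37, 7)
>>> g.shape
(2, 37, 37)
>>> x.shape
(2,)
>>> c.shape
(7, 7)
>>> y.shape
(37, 7)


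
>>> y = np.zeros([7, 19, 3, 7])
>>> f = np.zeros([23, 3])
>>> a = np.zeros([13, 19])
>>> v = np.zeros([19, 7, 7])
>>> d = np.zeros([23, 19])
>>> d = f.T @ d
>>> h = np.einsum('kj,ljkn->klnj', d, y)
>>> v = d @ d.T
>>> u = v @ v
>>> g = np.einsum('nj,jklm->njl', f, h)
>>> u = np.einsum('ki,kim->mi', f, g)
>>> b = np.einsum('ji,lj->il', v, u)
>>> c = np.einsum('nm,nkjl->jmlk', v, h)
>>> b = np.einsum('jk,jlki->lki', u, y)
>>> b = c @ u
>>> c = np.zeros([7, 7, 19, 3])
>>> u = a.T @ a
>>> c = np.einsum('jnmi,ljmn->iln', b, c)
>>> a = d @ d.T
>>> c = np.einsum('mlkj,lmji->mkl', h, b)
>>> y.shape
(7, 19, 3, 7)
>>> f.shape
(23, 3)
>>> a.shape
(3, 3)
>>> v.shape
(3, 3)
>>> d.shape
(3, 19)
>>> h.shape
(3, 7, 7, 19)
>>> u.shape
(19, 19)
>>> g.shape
(23, 3, 7)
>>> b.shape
(7, 3, 19, 3)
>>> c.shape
(3, 7, 7)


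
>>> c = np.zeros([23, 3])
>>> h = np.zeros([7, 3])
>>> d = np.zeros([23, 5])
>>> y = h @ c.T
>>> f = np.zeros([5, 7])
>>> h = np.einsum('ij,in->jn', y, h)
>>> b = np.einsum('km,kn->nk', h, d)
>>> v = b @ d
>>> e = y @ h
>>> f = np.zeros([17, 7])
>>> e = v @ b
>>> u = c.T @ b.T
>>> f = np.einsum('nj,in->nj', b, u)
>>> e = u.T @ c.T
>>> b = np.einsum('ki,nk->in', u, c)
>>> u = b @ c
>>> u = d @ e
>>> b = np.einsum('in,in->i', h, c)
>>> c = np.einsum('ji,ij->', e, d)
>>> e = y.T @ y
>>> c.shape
()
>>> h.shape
(23, 3)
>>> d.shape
(23, 5)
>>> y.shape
(7, 23)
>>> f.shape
(5, 23)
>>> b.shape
(23,)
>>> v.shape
(5, 5)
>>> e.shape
(23, 23)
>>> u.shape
(23, 23)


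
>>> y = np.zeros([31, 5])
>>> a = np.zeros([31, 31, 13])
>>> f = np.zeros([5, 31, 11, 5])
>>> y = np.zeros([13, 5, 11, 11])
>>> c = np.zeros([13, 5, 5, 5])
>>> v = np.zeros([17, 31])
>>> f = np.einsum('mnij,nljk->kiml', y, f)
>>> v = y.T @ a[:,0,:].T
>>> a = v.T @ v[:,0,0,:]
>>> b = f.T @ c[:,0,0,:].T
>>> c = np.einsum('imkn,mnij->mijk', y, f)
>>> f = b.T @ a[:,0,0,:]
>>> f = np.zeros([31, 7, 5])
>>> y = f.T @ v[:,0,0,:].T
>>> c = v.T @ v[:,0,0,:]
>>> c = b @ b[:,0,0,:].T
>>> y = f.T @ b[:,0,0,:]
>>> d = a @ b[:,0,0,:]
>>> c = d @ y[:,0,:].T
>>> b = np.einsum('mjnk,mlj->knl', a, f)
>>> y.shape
(5, 7, 13)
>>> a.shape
(31, 5, 11, 31)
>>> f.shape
(31, 7, 5)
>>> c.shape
(31, 5, 11, 5)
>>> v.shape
(11, 11, 5, 31)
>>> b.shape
(31, 11, 7)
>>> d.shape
(31, 5, 11, 13)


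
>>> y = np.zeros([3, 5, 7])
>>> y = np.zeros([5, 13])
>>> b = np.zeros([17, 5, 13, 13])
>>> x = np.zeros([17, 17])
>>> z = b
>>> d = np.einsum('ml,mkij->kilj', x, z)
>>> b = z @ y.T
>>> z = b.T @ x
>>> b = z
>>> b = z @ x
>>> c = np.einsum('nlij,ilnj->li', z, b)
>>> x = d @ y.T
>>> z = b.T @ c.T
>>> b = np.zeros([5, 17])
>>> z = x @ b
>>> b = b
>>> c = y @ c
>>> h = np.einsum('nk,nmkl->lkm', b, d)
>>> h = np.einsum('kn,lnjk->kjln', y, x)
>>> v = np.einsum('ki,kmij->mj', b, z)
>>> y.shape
(5, 13)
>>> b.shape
(5, 17)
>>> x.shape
(5, 13, 17, 5)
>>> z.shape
(5, 13, 17, 17)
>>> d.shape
(5, 13, 17, 13)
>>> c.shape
(5, 5)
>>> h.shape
(5, 17, 5, 13)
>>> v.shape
(13, 17)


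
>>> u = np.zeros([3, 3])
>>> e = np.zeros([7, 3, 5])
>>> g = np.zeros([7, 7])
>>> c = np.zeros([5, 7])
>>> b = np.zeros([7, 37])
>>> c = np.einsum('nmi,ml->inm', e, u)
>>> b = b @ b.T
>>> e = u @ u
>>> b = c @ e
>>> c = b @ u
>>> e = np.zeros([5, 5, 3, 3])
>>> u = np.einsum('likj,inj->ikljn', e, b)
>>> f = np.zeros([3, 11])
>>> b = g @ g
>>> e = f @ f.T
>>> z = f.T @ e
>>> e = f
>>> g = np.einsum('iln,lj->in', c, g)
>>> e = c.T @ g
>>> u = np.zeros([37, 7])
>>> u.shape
(37, 7)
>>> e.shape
(3, 7, 3)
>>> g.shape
(5, 3)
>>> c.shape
(5, 7, 3)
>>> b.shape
(7, 7)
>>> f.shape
(3, 11)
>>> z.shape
(11, 3)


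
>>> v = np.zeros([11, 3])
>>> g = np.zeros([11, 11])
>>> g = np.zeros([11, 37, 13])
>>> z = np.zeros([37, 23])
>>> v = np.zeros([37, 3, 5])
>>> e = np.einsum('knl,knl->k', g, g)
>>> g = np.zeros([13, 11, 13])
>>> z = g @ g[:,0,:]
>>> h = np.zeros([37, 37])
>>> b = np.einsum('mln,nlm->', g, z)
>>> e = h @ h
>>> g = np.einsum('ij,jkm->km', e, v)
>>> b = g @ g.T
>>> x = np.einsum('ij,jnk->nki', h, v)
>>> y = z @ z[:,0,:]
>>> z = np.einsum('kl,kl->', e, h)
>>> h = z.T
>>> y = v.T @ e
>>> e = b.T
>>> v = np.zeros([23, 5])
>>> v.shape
(23, 5)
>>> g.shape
(3, 5)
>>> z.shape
()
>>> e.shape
(3, 3)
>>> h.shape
()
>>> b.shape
(3, 3)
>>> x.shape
(3, 5, 37)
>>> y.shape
(5, 3, 37)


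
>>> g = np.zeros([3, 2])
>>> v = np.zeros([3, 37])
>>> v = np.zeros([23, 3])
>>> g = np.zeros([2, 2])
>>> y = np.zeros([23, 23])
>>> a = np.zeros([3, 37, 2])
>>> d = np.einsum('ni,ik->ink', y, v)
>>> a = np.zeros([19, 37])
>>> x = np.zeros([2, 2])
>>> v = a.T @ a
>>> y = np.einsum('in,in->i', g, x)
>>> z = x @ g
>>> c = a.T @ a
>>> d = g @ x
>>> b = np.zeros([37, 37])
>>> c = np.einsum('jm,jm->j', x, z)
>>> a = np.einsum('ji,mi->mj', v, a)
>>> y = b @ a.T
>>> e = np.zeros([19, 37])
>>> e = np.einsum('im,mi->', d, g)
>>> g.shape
(2, 2)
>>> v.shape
(37, 37)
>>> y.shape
(37, 19)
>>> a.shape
(19, 37)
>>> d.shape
(2, 2)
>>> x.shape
(2, 2)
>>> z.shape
(2, 2)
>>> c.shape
(2,)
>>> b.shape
(37, 37)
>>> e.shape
()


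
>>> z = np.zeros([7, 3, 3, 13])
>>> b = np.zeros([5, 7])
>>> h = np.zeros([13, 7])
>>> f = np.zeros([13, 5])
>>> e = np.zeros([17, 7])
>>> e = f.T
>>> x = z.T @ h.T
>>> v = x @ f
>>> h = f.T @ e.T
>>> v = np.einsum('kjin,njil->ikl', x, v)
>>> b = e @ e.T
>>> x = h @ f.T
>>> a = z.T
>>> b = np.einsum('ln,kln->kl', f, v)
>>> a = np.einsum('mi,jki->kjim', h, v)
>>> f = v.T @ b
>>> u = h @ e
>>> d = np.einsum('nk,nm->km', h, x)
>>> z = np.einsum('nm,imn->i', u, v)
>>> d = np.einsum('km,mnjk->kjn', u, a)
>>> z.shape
(3,)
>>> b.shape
(3, 13)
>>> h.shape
(5, 5)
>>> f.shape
(5, 13, 13)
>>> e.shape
(5, 13)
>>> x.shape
(5, 13)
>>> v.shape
(3, 13, 5)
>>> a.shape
(13, 3, 5, 5)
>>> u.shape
(5, 13)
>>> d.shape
(5, 5, 3)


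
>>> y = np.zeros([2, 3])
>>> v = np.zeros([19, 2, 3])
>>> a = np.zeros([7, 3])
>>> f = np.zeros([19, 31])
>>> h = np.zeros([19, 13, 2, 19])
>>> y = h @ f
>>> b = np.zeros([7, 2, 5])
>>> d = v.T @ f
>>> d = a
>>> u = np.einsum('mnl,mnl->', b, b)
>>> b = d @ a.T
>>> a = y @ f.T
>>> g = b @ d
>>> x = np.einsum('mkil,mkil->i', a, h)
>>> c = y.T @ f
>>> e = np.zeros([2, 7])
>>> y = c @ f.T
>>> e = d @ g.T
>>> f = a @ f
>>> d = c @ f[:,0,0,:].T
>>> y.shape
(31, 2, 13, 19)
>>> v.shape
(19, 2, 3)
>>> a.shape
(19, 13, 2, 19)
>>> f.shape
(19, 13, 2, 31)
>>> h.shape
(19, 13, 2, 19)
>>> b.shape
(7, 7)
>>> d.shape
(31, 2, 13, 19)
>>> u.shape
()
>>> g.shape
(7, 3)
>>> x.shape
(2,)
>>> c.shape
(31, 2, 13, 31)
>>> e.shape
(7, 7)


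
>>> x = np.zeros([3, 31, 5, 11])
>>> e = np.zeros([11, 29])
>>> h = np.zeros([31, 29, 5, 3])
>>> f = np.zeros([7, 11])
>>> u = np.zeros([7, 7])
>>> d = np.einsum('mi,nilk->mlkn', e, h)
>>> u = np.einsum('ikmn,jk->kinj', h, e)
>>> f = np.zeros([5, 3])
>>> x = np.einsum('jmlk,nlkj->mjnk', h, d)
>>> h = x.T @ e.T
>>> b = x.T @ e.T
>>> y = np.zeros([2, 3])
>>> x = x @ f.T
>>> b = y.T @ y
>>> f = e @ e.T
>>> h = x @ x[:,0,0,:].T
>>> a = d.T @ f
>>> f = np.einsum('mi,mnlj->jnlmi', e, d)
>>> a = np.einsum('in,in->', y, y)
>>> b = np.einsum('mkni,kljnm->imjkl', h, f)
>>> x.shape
(29, 31, 11, 5)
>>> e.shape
(11, 29)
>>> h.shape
(29, 31, 11, 29)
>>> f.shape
(31, 5, 3, 11, 29)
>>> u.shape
(29, 31, 3, 11)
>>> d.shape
(11, 5, 3, 31)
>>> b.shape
(29, 29, 3, 31, 5)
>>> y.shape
(2, 3)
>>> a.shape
()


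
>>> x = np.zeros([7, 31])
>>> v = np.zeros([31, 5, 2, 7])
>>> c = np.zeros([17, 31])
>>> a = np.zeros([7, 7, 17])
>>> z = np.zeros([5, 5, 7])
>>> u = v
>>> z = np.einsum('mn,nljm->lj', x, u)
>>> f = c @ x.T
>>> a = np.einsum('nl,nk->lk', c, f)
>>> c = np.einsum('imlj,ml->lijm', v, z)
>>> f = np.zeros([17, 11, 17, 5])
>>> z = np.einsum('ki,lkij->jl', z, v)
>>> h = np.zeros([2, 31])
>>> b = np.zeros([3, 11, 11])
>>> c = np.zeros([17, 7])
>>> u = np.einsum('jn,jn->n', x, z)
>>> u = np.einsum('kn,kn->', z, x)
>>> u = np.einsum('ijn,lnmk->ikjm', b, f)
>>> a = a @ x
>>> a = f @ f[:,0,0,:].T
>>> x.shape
(7, 31)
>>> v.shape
(31, 5, 2, 7)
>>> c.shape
(17, 7)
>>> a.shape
(17, 11, 17, 17)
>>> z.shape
(7, 31)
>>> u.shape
(3, 5, 11, 17)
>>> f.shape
(17, 11, 17, 5)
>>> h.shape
(2, 31)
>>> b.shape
(3, 11, 11)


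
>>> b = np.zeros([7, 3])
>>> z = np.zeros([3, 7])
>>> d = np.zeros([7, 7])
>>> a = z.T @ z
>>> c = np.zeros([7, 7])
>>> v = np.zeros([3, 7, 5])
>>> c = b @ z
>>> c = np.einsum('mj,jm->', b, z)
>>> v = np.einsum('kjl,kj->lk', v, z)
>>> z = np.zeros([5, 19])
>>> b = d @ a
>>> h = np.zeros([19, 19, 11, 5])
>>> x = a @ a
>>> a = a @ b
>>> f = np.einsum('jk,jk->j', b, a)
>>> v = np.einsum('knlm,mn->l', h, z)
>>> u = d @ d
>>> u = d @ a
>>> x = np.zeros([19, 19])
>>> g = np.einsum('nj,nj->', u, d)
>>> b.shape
(7, 7)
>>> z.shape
(5, 19)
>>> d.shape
(7, 7)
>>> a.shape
(7, 7)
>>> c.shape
()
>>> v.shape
(11,)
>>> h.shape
(19, 19, 11, 5)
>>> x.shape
(19, 19)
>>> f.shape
(7,)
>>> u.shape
(7, 7)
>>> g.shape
()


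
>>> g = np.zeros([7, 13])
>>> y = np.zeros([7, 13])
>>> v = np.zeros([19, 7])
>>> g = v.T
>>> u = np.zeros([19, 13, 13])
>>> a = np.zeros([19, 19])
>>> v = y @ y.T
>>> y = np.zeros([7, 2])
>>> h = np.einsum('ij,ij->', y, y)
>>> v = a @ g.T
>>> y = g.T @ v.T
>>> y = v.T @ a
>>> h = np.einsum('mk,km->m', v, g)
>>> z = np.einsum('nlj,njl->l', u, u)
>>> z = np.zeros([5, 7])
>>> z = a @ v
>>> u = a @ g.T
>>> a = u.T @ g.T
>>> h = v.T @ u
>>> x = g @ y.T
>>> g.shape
(7, 19)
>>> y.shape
(7, 19)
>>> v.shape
(19, 7)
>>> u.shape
(19, 7)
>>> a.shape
(7, 7)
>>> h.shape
(7, 7)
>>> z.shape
(19, 7)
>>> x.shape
(7, 7)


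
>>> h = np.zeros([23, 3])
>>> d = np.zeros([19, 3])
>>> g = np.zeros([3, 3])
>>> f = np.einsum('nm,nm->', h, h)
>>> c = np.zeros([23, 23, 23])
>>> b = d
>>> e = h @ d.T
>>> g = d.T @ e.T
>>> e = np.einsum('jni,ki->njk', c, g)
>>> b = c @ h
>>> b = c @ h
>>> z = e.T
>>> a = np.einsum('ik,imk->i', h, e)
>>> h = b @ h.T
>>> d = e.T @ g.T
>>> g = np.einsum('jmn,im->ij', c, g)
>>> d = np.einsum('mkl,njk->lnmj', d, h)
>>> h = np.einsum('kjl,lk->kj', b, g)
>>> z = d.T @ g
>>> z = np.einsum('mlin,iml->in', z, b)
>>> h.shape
(23, 23)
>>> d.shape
(3, 23, 3, 23)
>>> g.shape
(3, 23)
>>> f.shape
()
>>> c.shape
(23, 23, 23)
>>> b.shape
(23, 23, 3)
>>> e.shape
(23, 23, 3)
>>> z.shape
(23, 23)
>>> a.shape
(23,)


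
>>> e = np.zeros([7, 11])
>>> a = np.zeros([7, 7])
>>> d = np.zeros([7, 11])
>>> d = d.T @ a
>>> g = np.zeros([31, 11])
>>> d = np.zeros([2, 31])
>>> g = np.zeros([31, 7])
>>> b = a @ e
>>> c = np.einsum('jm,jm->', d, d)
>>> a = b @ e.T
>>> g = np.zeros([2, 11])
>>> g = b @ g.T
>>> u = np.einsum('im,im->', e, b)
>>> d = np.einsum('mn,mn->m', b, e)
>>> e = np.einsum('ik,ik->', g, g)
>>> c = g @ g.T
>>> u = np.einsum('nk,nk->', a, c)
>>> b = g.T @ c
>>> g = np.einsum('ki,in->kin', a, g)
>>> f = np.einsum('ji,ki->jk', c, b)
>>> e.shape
()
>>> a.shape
(7, 7)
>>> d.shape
(7,)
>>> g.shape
(7, 7, 2)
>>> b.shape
(2, 7)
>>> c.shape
(7, 7)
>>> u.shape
()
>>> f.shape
(7, 2)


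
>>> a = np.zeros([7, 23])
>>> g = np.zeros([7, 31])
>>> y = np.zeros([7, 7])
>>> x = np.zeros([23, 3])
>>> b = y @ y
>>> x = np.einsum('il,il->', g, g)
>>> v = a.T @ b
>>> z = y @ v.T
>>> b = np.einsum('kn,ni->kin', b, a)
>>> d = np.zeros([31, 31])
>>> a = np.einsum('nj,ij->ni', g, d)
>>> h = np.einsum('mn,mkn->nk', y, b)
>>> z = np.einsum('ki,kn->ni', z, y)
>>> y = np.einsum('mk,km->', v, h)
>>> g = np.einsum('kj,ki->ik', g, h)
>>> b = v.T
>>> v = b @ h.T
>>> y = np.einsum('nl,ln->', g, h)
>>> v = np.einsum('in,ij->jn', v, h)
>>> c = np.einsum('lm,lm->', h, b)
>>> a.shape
(7, 31)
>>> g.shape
(23, 7)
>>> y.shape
()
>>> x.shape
()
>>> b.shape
(7, 23)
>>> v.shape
(23, 7)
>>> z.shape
(7, 23)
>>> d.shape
(31, 31)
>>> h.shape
(7, 23)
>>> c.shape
()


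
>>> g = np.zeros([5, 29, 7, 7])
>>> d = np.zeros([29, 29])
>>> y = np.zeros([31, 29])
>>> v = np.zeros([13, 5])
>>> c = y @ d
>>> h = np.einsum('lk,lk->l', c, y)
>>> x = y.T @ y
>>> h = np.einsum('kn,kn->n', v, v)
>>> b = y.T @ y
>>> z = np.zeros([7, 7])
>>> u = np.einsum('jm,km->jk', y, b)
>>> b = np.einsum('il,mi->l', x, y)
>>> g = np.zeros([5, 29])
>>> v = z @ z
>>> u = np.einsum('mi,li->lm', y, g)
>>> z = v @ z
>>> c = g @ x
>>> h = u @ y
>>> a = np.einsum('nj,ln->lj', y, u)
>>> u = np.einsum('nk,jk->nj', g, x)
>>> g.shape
(5, 29)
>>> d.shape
(29, 29)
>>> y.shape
(31, 29)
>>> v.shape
(7, 7)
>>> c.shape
(5, 29)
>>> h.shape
(5, 29)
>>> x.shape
(29, 29)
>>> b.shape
(29,)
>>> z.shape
(7, 7)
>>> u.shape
(5, 29)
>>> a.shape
(5, 29)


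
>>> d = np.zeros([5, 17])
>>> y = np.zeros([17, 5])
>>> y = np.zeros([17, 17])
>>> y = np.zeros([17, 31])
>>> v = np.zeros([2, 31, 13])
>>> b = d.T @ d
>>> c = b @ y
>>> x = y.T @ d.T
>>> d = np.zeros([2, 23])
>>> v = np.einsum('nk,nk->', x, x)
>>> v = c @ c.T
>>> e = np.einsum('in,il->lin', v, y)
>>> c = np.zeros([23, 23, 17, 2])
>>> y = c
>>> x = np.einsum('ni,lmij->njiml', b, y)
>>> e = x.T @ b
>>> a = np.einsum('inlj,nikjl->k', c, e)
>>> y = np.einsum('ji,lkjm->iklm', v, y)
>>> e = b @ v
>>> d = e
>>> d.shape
(17, 17)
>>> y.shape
(17, 23, 23, 2)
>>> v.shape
(17, 17)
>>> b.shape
(17, 17)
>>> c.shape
(23, 23, 17, 2)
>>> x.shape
(17, 2, 17, 23, 23)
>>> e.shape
(17, 17)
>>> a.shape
(17,)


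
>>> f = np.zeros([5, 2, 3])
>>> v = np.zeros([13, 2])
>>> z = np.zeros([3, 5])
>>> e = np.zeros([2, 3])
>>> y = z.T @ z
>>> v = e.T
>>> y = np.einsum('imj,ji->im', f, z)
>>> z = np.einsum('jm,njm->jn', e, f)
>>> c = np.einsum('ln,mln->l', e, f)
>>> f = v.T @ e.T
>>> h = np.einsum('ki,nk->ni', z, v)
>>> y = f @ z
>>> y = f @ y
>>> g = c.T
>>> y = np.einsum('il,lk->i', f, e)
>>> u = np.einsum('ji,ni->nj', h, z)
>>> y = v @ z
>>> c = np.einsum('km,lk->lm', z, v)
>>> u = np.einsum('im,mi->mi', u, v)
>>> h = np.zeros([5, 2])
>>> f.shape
(2, 2)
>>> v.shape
(3, 2)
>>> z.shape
(2, 5)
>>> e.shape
(2, 3)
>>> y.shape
(3, 5)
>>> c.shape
(3, 5)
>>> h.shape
(5, 2)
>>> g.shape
(2,)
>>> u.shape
(3, 2)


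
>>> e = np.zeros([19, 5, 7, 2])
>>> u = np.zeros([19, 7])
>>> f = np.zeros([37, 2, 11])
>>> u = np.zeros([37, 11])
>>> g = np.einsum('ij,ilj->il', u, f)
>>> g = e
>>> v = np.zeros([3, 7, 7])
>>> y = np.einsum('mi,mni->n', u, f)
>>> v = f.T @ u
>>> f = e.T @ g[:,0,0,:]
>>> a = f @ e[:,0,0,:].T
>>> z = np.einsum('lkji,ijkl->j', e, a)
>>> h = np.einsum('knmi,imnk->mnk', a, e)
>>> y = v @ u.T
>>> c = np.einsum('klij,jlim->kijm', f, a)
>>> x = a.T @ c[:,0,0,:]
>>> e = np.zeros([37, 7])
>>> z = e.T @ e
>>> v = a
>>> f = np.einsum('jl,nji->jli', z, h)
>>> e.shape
(37, 7)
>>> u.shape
(37, 11)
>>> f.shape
(7, 7, 2)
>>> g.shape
(19, 5, 7, 2)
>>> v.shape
(2, 7, 5, 19)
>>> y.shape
(11, 2, 37)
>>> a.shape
(2, 7, 5, 19)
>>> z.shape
(7, 7)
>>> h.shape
(5, 7, 2)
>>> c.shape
(2, 5, 2, 19)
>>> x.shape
(19, 5, 7, 19)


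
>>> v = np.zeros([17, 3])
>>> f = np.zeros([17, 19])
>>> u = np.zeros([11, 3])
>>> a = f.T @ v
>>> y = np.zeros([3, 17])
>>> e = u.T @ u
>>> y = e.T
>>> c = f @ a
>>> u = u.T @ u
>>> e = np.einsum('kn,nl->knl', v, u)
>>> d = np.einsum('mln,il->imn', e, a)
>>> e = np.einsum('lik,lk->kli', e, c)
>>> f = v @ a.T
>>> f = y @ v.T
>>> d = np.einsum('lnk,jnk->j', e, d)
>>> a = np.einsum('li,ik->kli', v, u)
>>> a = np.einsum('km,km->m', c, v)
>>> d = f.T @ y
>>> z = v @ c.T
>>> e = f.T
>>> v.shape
(17, 3)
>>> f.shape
(3, 17)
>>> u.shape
(3, 3)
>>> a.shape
(3,)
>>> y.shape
(3, 3)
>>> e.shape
(17, 3)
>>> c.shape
(17, 3)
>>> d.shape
(17, 3)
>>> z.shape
(17, 17)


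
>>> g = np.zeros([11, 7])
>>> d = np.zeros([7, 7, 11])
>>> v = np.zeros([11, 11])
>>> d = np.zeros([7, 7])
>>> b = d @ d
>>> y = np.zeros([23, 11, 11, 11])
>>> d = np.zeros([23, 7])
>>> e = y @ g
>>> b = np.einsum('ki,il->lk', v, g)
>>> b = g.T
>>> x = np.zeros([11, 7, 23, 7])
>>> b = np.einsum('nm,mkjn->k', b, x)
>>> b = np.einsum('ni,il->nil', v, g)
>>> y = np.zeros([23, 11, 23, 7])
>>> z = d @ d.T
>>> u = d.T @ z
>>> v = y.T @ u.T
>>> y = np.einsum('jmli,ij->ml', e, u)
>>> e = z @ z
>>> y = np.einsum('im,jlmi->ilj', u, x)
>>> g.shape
(11, 7)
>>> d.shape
(23, 7)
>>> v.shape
(7, 23, 11, 7)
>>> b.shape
(11, 11, 7)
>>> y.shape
(7, 7, 11)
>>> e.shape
(23, 23)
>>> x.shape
(11, 7, 23, 7)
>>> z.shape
(23, 23)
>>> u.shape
(7, 23)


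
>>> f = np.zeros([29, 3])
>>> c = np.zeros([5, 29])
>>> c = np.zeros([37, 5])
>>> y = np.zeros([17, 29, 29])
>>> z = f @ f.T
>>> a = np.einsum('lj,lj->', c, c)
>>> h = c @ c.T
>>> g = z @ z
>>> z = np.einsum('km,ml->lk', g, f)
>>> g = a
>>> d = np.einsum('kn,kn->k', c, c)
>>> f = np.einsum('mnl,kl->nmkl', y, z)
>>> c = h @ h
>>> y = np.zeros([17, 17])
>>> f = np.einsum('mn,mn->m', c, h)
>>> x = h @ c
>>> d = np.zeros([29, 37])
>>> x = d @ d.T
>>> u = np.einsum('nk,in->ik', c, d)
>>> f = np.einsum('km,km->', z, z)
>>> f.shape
()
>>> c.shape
(37, 37)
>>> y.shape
(17, 17)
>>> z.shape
(3, 29)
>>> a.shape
()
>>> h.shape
(37, 37)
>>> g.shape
()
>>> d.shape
(29, 37)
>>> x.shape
(29, 29)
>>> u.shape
(29, 37)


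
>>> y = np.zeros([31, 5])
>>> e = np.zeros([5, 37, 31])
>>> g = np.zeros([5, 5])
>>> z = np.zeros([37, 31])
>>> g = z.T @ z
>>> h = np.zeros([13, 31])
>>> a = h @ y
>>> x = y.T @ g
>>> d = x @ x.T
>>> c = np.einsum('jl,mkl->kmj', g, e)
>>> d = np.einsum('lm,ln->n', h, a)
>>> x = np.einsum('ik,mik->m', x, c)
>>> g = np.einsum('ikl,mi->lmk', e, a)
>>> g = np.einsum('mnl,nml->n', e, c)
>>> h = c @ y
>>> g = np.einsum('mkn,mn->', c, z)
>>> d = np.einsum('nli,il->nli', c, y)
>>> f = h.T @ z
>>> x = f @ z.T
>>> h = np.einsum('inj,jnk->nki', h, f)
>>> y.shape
(31, 5)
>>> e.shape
(5, 37, 31)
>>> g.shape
()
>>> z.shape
(37, 31)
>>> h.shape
(5, 31, 37)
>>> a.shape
(13, 5)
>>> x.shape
(5, 5, 37)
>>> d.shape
(37, 5, 31)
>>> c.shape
(37, 5, 31)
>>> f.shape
(5, 5, 31)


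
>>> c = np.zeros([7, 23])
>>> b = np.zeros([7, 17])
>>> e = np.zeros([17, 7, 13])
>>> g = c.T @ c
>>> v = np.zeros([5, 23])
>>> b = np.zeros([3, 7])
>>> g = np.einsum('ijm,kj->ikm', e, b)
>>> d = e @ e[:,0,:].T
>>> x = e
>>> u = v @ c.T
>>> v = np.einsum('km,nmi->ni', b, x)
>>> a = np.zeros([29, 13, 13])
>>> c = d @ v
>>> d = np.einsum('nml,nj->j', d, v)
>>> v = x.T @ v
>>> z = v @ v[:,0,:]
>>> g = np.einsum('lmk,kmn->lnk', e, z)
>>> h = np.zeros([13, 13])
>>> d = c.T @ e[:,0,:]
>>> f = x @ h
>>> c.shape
(17, 7, 13)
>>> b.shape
(3, 7)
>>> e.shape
(17, 7, 13)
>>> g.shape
(17, 13, 13)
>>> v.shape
(13, 7, 13)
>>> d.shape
(13, 7, 13)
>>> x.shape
(17, 7, 13)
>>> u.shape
(5, 7)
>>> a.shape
(29, 13, 13)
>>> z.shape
(13, 7, 13)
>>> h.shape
(13, 13)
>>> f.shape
(17, 7, 13)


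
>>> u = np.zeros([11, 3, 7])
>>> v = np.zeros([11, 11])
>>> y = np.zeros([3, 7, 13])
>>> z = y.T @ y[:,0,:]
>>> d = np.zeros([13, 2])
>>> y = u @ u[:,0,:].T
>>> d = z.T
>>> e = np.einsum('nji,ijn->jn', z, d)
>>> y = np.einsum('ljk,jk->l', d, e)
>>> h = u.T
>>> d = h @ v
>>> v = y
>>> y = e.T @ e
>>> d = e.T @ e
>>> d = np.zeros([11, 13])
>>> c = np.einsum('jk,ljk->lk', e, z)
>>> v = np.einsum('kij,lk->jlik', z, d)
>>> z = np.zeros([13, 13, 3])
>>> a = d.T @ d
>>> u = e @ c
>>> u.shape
(7, 13)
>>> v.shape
(13, 11, 7, 13)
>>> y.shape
(13, 13)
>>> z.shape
(13, 13, 3)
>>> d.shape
(11, 13)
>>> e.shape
(7, 13)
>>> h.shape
(7, 3, 11)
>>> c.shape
(13, 13)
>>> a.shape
(13, 13)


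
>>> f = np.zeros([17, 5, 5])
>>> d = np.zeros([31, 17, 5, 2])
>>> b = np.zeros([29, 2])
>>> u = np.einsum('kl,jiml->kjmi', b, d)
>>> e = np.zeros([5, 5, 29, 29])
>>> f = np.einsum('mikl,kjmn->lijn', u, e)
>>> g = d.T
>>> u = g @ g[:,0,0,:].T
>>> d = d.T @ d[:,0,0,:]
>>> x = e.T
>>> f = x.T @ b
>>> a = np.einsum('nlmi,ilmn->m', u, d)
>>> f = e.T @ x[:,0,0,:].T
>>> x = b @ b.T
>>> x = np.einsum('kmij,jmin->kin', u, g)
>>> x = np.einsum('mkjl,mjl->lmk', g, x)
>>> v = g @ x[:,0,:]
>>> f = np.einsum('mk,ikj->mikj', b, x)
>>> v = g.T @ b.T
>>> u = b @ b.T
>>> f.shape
(29, 31, 2, 5)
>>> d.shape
(2, 5, 17, 2)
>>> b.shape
(29, 2)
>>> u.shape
(29, 29)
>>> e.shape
(5, 5, 29, 29)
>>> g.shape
(2, 5, 17, 31)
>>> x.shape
(31, 2, 5)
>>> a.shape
(17,)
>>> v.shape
(31, 17, 5, 29)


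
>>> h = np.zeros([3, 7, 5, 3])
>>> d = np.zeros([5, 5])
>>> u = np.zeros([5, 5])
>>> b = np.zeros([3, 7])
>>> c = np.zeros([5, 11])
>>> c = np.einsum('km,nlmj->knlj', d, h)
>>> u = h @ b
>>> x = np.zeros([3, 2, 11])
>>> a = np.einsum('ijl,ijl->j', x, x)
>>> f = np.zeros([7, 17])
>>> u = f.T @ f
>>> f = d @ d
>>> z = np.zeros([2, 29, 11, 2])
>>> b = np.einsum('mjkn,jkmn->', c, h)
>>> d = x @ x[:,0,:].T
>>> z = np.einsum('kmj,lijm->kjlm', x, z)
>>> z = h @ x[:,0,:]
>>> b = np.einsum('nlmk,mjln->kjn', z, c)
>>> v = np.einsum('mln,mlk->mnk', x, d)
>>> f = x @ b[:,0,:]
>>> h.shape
(3, 7, 5, 3)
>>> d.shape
(3, 2, 3)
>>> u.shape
(17, 17)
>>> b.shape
(11, 3, 3)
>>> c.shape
(5, 3, 7, 3)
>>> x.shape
(3, 2, 11)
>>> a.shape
(2,)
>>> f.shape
(3, 2, 3)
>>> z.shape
(3, 7, 5, 11)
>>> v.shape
(3, 11, 3)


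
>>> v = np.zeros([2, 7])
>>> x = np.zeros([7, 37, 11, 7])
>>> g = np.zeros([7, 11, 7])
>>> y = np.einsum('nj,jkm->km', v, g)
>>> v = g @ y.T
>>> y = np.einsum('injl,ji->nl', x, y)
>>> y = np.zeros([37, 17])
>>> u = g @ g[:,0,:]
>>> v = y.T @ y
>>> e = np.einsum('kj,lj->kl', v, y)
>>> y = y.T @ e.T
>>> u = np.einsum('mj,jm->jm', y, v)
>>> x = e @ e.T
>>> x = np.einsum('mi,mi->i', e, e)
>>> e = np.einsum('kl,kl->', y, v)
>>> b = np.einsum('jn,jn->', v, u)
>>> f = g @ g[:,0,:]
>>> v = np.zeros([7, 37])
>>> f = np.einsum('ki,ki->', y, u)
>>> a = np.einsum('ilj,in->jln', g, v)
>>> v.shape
(7, 37)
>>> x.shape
(37,)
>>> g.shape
(7, 11, 7)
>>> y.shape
(17, 17)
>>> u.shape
(17, 17)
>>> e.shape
()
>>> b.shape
()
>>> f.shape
()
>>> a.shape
(7, 11, 37)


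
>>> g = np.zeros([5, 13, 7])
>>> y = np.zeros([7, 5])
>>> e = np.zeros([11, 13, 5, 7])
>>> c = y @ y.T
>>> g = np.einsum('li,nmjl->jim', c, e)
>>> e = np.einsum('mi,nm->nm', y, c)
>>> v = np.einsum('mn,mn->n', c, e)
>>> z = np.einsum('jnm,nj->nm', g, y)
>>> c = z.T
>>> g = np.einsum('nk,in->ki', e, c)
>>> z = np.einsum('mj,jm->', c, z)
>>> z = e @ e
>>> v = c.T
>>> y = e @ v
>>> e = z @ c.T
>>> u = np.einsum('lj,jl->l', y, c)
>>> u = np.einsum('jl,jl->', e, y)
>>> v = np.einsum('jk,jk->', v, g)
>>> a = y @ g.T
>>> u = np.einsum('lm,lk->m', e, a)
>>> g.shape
(7, 13)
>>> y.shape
(7, 13)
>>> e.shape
(7, 13)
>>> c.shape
(13, 7)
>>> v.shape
()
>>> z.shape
(7, 7)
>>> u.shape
(13,)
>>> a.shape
(7, 7)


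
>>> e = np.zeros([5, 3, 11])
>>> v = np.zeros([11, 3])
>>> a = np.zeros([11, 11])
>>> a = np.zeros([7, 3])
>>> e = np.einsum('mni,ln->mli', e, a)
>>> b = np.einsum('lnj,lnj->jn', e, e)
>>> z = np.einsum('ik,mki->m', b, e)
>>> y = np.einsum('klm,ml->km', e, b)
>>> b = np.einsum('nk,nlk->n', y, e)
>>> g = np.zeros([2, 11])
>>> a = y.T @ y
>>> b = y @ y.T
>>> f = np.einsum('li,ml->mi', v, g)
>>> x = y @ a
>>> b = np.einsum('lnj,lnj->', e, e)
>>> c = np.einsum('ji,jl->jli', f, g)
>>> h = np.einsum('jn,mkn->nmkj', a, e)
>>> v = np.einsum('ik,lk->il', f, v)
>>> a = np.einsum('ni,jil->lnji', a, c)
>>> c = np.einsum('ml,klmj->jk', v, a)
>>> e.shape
(5, 7, 11)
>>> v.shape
(2, 11)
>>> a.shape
(3, 11, 2, 11)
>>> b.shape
()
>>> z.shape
(5,)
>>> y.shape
(5, 11)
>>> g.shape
(2, 11)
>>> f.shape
(2, 3)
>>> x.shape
(5, 11)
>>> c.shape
(11, 3)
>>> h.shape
(11, 5, 7, 11)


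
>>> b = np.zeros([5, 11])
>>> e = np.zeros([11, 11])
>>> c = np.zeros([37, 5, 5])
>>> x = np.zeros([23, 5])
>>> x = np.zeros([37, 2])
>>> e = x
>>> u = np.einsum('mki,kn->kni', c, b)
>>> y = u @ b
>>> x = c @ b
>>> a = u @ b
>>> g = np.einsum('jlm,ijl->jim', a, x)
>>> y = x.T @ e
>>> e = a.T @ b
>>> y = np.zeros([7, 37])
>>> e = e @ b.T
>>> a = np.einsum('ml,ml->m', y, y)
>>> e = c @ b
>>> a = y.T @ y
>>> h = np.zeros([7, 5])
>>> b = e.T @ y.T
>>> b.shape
(11, 5, 7)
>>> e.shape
(37, 5, 11)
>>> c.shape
(37, 5, 5)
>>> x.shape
(37, 5, 11)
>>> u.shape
(5, 11, 5)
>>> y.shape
(7, 37)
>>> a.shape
(37, 37)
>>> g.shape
(5, 37, 11)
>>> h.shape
(7, 5)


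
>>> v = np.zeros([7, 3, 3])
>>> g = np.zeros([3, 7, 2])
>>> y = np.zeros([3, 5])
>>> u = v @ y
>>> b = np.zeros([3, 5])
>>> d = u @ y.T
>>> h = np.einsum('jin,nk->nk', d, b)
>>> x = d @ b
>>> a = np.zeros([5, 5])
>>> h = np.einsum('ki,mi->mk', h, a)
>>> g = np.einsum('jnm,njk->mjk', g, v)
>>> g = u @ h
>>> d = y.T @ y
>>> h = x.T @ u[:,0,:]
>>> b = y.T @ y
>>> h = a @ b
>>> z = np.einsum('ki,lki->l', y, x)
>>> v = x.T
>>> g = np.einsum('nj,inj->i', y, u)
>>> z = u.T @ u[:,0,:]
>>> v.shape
(5, 3, 7)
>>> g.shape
(7,)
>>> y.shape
(3, 5)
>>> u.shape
(7, 3, 5)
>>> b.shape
(5, 5)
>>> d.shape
(5, 5)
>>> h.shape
(5, 5)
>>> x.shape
(7, 3, 5)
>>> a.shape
(5, 5)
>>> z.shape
(5, 3, 5)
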